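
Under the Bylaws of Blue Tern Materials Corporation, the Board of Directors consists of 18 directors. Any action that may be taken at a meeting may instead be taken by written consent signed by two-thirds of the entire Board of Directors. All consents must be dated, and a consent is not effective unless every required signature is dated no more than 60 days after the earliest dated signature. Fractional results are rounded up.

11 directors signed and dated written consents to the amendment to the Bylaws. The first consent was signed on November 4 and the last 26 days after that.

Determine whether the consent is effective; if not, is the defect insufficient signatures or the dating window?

Not effective — insufficient signatures.

Signatures required: two-thirds of 18 — 2/3 of 18 = 12, so 12 needed; 11 signed. Insufficient.
Dating window: the latest signature is 26 days after the earliest; the limit is 60 days. Within the window.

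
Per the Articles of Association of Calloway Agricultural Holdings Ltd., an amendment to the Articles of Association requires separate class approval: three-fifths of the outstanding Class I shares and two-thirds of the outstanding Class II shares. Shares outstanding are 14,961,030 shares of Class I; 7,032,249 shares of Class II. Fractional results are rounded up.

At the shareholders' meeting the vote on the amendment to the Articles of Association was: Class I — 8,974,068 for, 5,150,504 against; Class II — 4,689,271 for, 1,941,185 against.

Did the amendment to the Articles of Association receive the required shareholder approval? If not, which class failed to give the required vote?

Class I: 3/5 of 14961030 = 8976618; 8,976,618 required, 8,974,068 in favor — not approved.
Class II: 2/3 of 7032249 = 4688166; 4,688,166 required, 4,689,271 in favor — approved.

Not approved — the Class I shares did not give the required vote.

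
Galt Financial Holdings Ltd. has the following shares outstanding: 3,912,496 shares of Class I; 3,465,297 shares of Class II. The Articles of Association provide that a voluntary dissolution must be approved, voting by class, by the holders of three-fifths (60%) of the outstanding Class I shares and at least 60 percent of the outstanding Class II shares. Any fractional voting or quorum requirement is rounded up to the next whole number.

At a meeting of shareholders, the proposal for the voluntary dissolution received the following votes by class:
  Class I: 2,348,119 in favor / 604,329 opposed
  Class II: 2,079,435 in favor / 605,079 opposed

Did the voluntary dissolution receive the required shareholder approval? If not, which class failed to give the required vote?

Approved — every class gave the required vote.

Class I: 3/5 of 3912496 = 2347497.60, rounded up to 2347498; 2,347,498 required, 2,348,119 in favor — approved.
Class II: 3/5 of 3465297 = 2079178.20, rounded up to 2079179; 2,079,179 required, 2,079,435 in favor — approved.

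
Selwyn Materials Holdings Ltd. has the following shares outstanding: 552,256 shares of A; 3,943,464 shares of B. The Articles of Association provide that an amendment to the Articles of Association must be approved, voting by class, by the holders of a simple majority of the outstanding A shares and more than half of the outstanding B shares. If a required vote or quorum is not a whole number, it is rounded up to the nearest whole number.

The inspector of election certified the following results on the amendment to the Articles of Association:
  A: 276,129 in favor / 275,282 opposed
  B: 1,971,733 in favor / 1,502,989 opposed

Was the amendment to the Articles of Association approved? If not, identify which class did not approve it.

A: a majority of 552256 is 276129; 276,129 required, 276,129 in favor — approved.
B: a majority of 3943464 is 1971733; 1,971,733 required, 1,971,733 in favor — approved.

Approved — every class gave the required vote.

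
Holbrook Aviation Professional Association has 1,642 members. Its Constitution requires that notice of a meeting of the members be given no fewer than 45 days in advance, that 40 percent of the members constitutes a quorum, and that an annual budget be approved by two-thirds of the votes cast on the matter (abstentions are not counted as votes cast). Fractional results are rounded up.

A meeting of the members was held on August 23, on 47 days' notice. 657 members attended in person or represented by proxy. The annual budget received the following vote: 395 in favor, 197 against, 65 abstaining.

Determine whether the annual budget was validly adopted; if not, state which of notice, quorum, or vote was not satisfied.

Notice: 47 days given; 45 required. Satisfied.
Quorum: 40% of 1,642 = 656.80, rounded up to 657; 657 present. Satisfied.
Vote: requires two-thirds of the votes cast (657 − 65 abstaining = 592); 2/3 of 592 = 394.67, rounded up to 395, so 395 needed; 395 in favor. Satisfied.

Valid — all requirements satisfied.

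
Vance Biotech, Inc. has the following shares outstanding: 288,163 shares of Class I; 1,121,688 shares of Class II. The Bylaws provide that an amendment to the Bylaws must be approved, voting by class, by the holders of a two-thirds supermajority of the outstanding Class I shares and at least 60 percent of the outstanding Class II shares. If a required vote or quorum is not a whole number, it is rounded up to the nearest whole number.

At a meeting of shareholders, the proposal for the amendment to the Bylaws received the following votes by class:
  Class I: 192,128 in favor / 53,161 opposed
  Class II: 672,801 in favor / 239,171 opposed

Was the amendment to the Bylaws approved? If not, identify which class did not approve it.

Class I: 2/3 of 288163 = 192108.67, rounded up to 192109; 192,109 required, 192,128 in favor — approved.
Class II: 3/5 of 1121688 = 673012.80, rounded up to 673013; 673,013 required, 672,801 in favor — not approved.

Not approved — the Class II shares did not give the required vote.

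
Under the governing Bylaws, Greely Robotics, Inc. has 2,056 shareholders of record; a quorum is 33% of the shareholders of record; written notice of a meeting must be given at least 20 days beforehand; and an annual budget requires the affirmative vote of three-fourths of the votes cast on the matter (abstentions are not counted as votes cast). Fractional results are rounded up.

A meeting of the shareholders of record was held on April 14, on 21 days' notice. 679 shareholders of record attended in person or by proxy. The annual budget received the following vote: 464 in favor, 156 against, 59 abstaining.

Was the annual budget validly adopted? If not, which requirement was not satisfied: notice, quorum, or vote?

Invalid — vote requirement not satisfied.

Notice: 21 days given; 20 required. Satisfied.
Quorum: 33% of 2,056 = 678.48, rounded up to 679; 679 present. Satisfied.
Vote: requires three-fourths of the votes cast (679 − 59 abstaining = 620); 3/4 of 620 = 465, so 465 needed; 464 in favor. Not satisfied.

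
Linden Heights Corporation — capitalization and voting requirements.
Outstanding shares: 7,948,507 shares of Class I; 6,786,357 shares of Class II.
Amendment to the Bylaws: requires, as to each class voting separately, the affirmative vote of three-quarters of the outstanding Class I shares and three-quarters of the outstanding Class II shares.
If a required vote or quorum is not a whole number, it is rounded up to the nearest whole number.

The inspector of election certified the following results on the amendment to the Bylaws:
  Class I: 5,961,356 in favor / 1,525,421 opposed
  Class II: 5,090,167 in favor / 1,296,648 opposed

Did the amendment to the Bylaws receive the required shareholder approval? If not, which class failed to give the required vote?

Not approved — the Class I shares did not give the required vote.

Class I: 3/4 of 7948507 = 5961380.25, rounded up to 5961381; 5,961,381 required, 5,961,356 in favor — not approved.
Class II: 3/4 of 6786357 = 5089767.75, rounded up to 5089768; 5,089,768 required, 5,090,167 in favor — approved.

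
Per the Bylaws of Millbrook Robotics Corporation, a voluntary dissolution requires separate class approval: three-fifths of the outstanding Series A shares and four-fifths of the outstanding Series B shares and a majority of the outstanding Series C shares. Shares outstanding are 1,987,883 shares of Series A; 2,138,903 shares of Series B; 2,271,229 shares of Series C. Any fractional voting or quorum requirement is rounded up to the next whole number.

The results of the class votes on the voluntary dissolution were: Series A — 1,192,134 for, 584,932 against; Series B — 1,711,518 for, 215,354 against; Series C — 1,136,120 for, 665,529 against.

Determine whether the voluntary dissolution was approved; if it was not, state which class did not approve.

Series A: 3/5 of 1987883 = 1192729.80, rounded up to 1192730; 1,192,730 required, 1,192,134 in favor — not approved.
Series B: 4/5 of 2138903 = 1711122.40, rounded up to 1711123; 1,711,123 required, 1,711,518 in favor — approved.
Series C: a majority of 2271229 is 1135615; 1,135,615 required, 1,136,120 in favor — approved.

Not approved — the Series A shares did not give the required vote.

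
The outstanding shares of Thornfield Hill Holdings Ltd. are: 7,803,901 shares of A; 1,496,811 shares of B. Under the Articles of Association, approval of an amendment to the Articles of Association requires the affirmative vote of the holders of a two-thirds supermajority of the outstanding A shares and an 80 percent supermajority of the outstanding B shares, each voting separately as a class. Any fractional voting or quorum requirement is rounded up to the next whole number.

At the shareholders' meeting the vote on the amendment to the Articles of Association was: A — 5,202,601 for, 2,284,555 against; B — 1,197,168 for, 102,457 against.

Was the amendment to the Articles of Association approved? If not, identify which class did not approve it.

Not approved — the B shares did not give the required vote.

A: 2/3 of 7803901 = 5202600.67, rounded up to 5202601; 5,202,601 required, 5,202,601 in favor — approved.
B: 4/5 of 1496811 = 1197448.80, rounded up to 1197449; 1,197,449 required, 1,197,168 in favor — not approved.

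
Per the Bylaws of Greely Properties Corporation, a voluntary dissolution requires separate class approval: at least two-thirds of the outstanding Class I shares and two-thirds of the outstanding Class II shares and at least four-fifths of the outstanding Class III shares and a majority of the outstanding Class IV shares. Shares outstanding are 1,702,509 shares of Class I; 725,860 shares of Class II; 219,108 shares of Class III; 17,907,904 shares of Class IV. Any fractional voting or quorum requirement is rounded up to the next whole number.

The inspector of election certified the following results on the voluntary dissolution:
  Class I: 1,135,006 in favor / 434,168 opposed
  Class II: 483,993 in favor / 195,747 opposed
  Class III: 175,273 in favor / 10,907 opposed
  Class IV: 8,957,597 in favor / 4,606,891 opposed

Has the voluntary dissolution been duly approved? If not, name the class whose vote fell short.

Not approved — the Class III shares did not give the required vote.

Class I: 2/3 of 1702509 = 1135006; 1,135,006 required, 1,135,006 in favor — approved.
Class II: 2/3 of 725860 = 483906.67, rounded up to 483907; 483,907 required, 483,993 in favor — approved.
Class III: 4/5 of 219108 = 175286.40, rounded up to 175287; 175,287 required, 175,273 in favor — not approved.
Class IV: a majority of 17907904 is 8953953; 8,953,953 required, 8,957,597 in favor — approved.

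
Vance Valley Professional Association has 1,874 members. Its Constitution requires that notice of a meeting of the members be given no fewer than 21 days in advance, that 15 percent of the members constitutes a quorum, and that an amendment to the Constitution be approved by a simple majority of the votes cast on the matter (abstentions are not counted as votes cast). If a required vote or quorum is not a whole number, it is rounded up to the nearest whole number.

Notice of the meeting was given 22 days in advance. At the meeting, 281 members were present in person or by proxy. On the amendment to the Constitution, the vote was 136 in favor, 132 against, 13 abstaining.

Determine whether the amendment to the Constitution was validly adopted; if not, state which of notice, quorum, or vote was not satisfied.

Invalid — quorum requirement not satisfied.

Notice: 22 days given; 21 required. Satisfied.
Quorum: 15% of 1,874 = 281.10, rounded up to 282; 281 present. Not satisfied.
Vote: requires a majority of the votes cast (281 − 13 abstaining = 268); a majority of 268 is 135, so 135 needed; 136 in favor. Satisfied.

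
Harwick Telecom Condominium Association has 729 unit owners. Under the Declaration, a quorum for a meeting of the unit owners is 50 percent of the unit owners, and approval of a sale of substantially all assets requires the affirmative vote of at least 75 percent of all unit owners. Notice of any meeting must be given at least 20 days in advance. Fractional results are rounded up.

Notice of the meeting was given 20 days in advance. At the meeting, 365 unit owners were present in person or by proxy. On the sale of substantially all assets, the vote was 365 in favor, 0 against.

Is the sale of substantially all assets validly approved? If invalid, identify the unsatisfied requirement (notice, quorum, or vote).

Notice: 20 days given; 20 required. Satisfied.
Quorum: 50% of 729 = 364.50, rounded up to 365; 365 present. Satisfied.
Vote: requires three-fourths of all unit owners (729); 3/4 of 729 = 546.75, rounded up to 547, so 547 needed; 365 in favor. Not satisfied.

Invalid — vote requirement not satisfied.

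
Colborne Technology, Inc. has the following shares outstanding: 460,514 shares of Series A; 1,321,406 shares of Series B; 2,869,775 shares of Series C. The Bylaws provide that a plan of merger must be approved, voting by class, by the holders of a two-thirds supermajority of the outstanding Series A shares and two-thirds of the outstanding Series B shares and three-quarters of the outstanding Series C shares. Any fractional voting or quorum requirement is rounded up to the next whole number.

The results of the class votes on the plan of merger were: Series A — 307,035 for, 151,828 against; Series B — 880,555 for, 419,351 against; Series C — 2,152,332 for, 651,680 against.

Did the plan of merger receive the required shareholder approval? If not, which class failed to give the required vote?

Not approved — the Series B shares did not give the required vote.

Series A: 2/3 of 460514 = 307009.33, rounded up to 307010; 307,010 required, 307,035 in favor — approved.
Series B: 2/3 of 1321406 = 880937.33, rounded up to 880938; 880,938 required, 880,555 in favor — not approved.
Series C: 3/4 of 2869775 = 2152331.25, rounded up to 2152332; 2,152,332 required, 2,152,332 in favor — approved.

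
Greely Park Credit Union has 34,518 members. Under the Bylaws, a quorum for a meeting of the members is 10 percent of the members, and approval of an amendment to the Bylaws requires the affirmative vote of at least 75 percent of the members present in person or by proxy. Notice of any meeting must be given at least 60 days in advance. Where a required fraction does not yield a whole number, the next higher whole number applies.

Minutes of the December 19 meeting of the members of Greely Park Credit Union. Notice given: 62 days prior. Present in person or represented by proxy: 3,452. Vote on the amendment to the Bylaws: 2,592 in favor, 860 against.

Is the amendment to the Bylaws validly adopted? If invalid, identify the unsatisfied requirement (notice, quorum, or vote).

Notice: 62 days given; 60 required. Satisfied.
Quorum: 10% of 34,518 = 3,451.80, rounded up to 3,452; 3,452 present. Satisfied.
Vote: requires three-fourths of those present (3,452); 3/4 of 3452 = 2589, so 2,589 needed; 2,592 in favor. Satisfied.

Valid — all requirements satisfied.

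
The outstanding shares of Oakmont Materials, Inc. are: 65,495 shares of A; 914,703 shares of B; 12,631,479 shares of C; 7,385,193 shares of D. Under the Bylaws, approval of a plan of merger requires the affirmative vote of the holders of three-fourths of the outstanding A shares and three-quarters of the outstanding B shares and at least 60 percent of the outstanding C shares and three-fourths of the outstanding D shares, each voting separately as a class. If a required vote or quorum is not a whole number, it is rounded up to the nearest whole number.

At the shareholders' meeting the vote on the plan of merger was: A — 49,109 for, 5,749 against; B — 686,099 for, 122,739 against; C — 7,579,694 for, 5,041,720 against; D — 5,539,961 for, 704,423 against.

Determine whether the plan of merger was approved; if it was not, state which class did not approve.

A: 3/4 of 65495 = 49121.25, rounded up to 49122; 49,122 required, 49,109 in favor — not approved.
B: 3/4 of 914703 = 686027.25, rounded up to 686028; 686,028 required, 686,099 in favor — approved.
C: 3/5 of 12631479 = 7578887.40, rounded up to 7578888; 7,578,888 required, 7,579,694 in favor — approved.
D: 3/4 of 7385193 = 5538894.75, rounded up to 5538895; 5,538,895 required, 5,539,961 in favor — approved.

Not approved — the A shares did not give the required vote.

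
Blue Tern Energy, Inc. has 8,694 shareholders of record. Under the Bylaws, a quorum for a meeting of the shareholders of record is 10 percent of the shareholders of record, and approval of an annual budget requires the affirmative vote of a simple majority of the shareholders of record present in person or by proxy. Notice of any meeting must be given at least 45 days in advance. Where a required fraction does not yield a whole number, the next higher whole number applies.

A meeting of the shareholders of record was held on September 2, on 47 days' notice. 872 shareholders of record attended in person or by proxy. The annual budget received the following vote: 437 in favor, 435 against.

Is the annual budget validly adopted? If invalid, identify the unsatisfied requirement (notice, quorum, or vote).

Notice: 47 days given; 45 required. Satisfied.
Quorum: 10% of 8,694 = 869.40, rounded up to 870; 872 present. Satisfied.
Vote: requires a majority of those present (872); a majority of 872 is 437, so 437 needed; 437 in favor. Satisfied.

Valid — all requirements satisfied.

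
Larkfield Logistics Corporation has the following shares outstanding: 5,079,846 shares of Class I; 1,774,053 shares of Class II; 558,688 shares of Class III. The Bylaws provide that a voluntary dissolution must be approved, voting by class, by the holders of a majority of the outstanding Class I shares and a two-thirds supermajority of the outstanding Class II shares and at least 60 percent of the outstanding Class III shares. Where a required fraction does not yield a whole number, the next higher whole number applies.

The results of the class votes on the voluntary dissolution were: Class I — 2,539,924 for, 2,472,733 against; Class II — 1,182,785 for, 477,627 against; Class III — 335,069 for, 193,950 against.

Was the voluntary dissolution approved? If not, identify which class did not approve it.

Class I: a majority of 5079846 is 2539924; 2,539,924 required, 2,539,924 in favor — approved.
Class II: 2/3 of 1774053 = 1182702; 1,182,702 required, 1,182,785 in favor — approved.
Class III: 3/5 of 558688 = 335212.80, rounded up to 335213; 335,213 required, 335,069 in favor — not approved.

Not approved — the Class III shares did not give the required vote.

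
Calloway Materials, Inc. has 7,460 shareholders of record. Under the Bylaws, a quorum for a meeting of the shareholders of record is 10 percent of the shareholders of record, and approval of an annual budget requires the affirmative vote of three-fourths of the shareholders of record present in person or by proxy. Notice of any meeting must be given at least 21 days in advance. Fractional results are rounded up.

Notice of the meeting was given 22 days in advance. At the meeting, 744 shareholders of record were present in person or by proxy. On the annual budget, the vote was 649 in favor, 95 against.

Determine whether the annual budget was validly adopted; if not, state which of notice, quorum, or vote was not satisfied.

Notice: 22 days given; 21 required. Satisfied.
Quorum: 10% of 7,460 = 746; 744 present. Not satisfied.
Vote: requires three-fourths of those present (744); 3/4 of 744 = 558, so 558 needed; 649 in favor. Satisfied.

Invalid — quorum requirement not satisfied.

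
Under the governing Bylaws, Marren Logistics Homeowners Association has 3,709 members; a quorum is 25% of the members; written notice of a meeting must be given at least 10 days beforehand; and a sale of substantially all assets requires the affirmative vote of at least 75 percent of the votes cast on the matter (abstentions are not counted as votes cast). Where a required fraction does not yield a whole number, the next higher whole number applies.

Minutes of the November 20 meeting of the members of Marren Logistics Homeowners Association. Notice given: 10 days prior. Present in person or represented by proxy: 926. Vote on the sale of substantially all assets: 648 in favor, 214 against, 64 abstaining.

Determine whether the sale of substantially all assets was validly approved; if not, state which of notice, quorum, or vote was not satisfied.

Invalid — quorum requirement not satisfied.

Notice: 10 days given; 10 required. Satisfied.
Quorum: 25% of 3,709 = 927.25, rounded up to 928; 926 present. Not satisfied.
Vote: requires three-fourths of the votes cast (926 − 64 abstaining = 862); 3/4 of 862 = 646.50, rounded up to 647, so 647 needed; 648 in favor. Satisfied.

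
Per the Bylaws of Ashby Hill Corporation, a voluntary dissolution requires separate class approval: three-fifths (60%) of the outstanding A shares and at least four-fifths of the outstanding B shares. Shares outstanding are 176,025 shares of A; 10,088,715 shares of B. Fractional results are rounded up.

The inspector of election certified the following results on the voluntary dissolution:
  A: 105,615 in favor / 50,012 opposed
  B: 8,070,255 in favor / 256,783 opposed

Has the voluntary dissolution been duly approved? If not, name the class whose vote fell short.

Not approved — the B shares did not give the required vote.

A: 3/5 of 176025 = 105615; 105,615 required, 105,615 in favor — approved.
B: 4/5 of 10088715 = 8070972; 8,070,972 required, 8,070,255 in favor — not approved.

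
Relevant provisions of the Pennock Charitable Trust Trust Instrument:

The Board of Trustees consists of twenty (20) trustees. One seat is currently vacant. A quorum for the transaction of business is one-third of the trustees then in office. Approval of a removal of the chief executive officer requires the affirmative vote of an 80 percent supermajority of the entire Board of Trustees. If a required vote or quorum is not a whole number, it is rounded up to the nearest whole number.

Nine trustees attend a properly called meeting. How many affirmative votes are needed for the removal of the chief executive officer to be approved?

The removal of the chief executive officer requires four-fifths of the entire Board of Trustees (20).
4/5 of 20 = 16.
(Only 9 can vote, so the removal of the chief executive officer cannot pass at this meeting, but the required vote is still 16.)

16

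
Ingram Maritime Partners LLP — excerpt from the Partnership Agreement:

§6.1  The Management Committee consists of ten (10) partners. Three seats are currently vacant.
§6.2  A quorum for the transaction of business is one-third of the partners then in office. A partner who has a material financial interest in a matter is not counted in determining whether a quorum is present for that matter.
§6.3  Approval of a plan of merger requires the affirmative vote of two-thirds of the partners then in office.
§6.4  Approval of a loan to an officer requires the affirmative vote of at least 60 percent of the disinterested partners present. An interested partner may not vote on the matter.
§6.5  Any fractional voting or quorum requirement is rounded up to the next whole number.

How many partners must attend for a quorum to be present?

3

1/3 of 7 = 2.33, rounded up to 3.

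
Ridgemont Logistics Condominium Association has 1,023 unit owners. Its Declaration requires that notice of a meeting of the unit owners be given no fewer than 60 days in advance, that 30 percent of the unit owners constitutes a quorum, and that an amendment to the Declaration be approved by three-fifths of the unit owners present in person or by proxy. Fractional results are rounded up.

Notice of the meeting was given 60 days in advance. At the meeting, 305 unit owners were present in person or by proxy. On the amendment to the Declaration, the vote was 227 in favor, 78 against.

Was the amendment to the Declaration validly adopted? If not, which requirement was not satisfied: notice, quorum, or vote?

Notice: 60 days given; 60 required. Satisfied.
Quorum: 30% of 1,023 = 306.90, rounded up to 307; 305 present. Not satisfied.
Vote: requires three-fifths of those present (305); 3/5 of 305 = 183, so 183 needed; 227 in favor. Satisfied.

Invalid — quorum requirement not satisfied.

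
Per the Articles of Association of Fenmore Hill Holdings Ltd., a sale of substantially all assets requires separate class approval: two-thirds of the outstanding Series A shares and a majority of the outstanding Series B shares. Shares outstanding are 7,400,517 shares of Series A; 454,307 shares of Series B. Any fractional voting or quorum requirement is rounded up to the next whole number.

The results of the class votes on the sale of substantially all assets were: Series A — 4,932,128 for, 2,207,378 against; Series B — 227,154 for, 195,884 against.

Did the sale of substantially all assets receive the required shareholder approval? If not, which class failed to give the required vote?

Not approved — the Series A shares did not give the required vote.

Series A: 2/3 of 7400517 = 4933678; 4,933,678 required, 4,932,128 in favor — not approved.
Series B: a majority of 454307 is 227154; 227,154 required, 227,154 in favor — approved.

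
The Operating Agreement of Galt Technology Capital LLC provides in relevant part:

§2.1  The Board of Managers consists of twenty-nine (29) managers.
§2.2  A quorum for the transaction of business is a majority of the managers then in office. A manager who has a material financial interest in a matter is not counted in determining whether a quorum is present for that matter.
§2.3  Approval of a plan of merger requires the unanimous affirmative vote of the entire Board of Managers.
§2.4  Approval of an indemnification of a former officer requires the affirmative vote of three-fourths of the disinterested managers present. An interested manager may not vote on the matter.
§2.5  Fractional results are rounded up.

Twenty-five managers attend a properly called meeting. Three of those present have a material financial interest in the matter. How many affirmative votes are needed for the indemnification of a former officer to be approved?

17

The indemnification of a former officer requires three-fourths of the disinterested managers present (25 − 3 = 22).
3/4 of 22 = 16.50, rounded up to 17.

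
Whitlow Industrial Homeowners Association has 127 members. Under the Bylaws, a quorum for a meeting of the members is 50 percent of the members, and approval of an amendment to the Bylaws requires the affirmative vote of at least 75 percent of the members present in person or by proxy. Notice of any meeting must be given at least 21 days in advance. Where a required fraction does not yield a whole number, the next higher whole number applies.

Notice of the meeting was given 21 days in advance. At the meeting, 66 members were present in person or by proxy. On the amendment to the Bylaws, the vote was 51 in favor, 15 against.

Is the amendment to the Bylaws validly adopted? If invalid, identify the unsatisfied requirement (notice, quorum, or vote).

Valid — all requirements satisfied.

Notice: 21 days given; 21 required. Satisfied.
Quorum: 50% of 127 = 63.50, rounded up to 64; 66 present. Satisfied.
Vote: requires three-fourths of those present (66); 3/4 of 66 = 49.50, rounded up to 50, so 50 needed; 51 in favor. Satisfied.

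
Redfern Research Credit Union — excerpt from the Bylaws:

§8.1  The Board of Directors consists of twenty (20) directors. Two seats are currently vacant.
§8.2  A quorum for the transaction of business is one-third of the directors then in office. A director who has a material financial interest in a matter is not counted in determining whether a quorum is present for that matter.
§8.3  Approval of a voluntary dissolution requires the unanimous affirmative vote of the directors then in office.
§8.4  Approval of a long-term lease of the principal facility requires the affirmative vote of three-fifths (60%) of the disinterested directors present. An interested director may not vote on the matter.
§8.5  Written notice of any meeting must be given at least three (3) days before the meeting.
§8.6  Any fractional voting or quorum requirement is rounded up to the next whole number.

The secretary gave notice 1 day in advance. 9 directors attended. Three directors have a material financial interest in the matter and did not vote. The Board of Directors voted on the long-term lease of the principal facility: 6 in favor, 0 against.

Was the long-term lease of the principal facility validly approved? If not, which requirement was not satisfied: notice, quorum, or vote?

Notice: 1 day given; 3 required (1 < 3). Not satisfied.
Quorum: 9 present, but the 3 interested directors do not count, leaving 6. Quorum is 6. Satisfied.
Vote: the long-term lease of the principal facility requires three-fifths of the disinterested directors present (9 − 3 = 6). 3/5 of 6 = 3.60, rounded up to 4, so 4 affirmative votes are needed; 6 voted in favor. Satisfied.

Invalid — notice requirement not satisfied.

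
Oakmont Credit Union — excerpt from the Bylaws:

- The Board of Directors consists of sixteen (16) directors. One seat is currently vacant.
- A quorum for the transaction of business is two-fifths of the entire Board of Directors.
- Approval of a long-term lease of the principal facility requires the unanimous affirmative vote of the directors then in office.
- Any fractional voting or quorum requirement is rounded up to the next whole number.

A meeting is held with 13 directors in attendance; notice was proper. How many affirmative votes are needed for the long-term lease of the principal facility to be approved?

The long-term lease of the principal facility requires the unanimous vote of the directors then in office (15).
Unanimous means all 15.
(Only 13 can vote, so the long-term lease of the principal facility cannot pass at this meeting, but the required vote is still 15.)

15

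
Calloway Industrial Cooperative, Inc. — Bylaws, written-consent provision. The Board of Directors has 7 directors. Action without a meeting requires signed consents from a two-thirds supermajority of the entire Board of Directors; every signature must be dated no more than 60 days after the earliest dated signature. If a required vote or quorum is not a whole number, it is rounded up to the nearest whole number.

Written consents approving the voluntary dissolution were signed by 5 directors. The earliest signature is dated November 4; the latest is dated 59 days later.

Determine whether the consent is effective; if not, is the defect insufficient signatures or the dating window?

Signatures required: a two-thirds supermajority of 7 — 2/3 of 7 = 4.67, rounded up to 5, so 5 needed; 5 signed. Sufficient.
Dating window: the latest signature is 59 days after the earliest; the limit is 60 days. Within the window.

Effective — both the signature and dating-window requirements are satisfied.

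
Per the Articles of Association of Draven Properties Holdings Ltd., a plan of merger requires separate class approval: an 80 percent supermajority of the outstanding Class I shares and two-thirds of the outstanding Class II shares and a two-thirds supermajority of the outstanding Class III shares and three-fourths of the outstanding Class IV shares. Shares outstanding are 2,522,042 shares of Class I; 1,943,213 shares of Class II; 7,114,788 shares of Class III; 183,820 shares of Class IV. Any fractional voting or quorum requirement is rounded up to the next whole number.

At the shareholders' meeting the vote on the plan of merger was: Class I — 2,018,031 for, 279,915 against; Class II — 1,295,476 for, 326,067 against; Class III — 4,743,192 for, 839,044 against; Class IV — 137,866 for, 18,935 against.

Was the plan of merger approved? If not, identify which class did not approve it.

Class I: 4/5 of 2522042 = 2017633.60, rounded up to 2017634; 2,017,634 required, 2,018,031 in favor — approved.
Class II: 2/3 of 1943213 = 1295475.33, rounded up to 1295476; 1,295,476 required, 1,295,476 in favor — approved.
Class III: 2/3 of 7114788 = 4743192; 4,743,192 required, 4,743,192 in favor — approved.
Class IV: 3/4 of 183820 = 137865; 137,865 required, 137,866 in favor — approved.

Approved — every class gave the required vote.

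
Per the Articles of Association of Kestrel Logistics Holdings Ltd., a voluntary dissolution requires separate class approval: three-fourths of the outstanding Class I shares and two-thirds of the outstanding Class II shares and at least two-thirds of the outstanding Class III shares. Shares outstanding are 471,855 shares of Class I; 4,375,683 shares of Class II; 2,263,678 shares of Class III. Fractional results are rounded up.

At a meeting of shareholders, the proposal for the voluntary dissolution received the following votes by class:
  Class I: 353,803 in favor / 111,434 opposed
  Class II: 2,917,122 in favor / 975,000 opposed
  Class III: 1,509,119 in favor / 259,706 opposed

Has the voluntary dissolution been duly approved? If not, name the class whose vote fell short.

Class I: 3/4 of 471855 = 353891.25, rounded up to 353892; 353,892 required, 353,803 in favor — not approved.
Class II: 2/3 of 4375683 = 2917122; 2,917,122 required, 2,917,122 in favor — approved.
Class III: 2/3 of 2263678 = 1509118.67, rounded up to 1509119; 1,509,119 required, 1,509,119 in favor — approved.

Not approved — the Class I shares did not give the required vote.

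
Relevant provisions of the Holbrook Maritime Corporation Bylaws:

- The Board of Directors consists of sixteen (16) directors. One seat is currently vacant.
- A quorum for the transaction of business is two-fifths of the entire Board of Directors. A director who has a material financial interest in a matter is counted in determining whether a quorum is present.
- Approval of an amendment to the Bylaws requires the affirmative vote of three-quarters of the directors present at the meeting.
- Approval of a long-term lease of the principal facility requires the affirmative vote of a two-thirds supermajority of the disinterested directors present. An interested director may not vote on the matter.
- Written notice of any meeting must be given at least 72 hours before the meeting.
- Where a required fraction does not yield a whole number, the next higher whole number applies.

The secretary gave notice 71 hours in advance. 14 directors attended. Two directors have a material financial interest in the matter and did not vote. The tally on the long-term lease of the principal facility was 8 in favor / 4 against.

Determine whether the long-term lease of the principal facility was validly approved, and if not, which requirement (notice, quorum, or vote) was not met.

Invalid — notice requirement not satisfied.

Notice: 71 hours given; 72 required (71 < 72). Not satisfied.
Quorum: 14 present (interested directors count toward quorum); quorum is 7. Satisfied.
Vote: the long-term lease of the principal facility requires two-thirds of the disinterested directors present (14 − 2 = 12). 2/3 of 12 = 8, so 8 affirmative votes are needed; 8 voted in favor. Satisfied.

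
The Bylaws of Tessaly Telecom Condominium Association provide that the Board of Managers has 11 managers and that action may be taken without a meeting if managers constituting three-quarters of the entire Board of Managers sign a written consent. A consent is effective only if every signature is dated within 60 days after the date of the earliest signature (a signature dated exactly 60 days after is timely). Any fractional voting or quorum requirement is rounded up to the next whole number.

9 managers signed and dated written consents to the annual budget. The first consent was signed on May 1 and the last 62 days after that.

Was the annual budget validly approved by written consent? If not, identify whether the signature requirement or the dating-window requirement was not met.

Signatures required: three-quarters of 11 — 3/4 of 11 = 8.25, rounded up to 9, so 9 needed; 9 signed. Sufficient.
Dating window: the latest signature is 62 days after the earliest; the limit is 60 days. Outside the window.

Not effective — dating-window requirement not satisfied.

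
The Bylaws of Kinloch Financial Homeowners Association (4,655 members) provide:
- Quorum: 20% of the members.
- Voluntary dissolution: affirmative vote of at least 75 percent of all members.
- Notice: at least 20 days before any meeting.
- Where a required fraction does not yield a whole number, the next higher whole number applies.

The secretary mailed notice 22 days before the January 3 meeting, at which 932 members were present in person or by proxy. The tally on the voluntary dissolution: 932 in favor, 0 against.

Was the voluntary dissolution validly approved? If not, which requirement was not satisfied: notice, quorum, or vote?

Invalid — vote requirement not satisfied.

Notice: 22 days given; 20 required. Satisfied.
Quorum: 20% of 4,655 = 931; 932 present. Satisfied.
Vote: requires three-fourths of all members (4,655); 3/4 of 4655 = 3491.25, rounded up to 3492, so 3,492 needed; 932 in favor. Not satisfied.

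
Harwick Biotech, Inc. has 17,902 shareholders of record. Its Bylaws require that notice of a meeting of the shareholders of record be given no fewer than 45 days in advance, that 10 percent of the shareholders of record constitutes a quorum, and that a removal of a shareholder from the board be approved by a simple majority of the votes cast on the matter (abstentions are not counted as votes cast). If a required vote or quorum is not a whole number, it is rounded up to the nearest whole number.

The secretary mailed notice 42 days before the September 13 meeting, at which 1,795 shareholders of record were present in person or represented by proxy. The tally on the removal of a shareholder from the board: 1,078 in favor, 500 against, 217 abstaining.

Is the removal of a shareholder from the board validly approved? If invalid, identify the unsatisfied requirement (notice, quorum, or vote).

Notice: 42 days given; 45 required. Not satisfied.
Quorum: 10% of 17,902 = 1,790.20, rounded up to 1,791; 1,795 present. Satisfied.
Vote: requires a majority of the votes cast (1,795 − 217 abstaining = 1,578); a majority of 1578 is 790, so 790 needed; 1,078 in favor. Satisfied.

Invalid — notice requirement not satisfied.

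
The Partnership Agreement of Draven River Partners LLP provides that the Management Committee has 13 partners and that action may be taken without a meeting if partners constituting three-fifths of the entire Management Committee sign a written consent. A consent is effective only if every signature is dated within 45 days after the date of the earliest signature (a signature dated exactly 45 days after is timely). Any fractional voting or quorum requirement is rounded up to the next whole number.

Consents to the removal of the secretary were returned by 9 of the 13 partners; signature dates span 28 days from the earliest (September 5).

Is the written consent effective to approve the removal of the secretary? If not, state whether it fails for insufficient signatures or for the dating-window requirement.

Signatures required: three-fifths of 13 — 3/5 of 13 = 7.80, rounded up to 8, so 8 needed; 9 signed. Sufficient.
Dating window: the latest signature is 28 days after the earliest; the limit is 45 days. Within the window.

Effective — both the signature and dating-window requirements are satisfied.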